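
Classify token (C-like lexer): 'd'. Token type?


Pattern: letter/underscore followed by alphanumerics, not a keyword
Type: IDENTIFIER


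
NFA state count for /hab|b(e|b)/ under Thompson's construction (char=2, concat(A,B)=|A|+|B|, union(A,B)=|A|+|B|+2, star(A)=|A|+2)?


Syntax tree has 6 char leaf(s), 2 union(s), 0 star(s)
chars contribute 6×2 = 12; each union adds +2; each star adds +2
Total: 12 + 4 + 0 = 16 states


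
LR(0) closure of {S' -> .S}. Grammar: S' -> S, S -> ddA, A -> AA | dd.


Start: S' -> .S
For each item with dot before a nonterminal B, add B -> .γ for every B-production
Closure: [S' -> .S, S -> .ddA]


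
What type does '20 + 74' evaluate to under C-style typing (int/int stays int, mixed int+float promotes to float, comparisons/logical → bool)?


Operand types: int + int
Rule: mixed int/float promotes to float; int/int stays int
Result type: int


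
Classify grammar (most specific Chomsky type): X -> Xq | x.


Left-linear: every RHS is a terminal or one nonterminal followed by a terminal
Classification: Type 3 (Regular)


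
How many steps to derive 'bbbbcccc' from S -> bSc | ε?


Derivation: S => bSc => bbScc => bbbSccc => bbbbScccc => bbbbcccc
Steps: 5


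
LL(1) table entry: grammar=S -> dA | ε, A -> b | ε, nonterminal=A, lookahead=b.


For [A, b]: 'b' ∈ FIRST(b)
Entry: A -> b


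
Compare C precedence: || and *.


'*' is multiplicative (level 10); '||' is logical OR (level 1)
Higher level binds tighter
'*' has higher precedence than '||'


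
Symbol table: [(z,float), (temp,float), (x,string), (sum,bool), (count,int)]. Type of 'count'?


Lookup 'count' → type int


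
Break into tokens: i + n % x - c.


Scan left to right, longest-match per lexeme
Tokens: ID(i), OP(+), ID(n), OP(%), ID(x), OP(-), ID(c)


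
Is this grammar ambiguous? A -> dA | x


right-linear, alternatives start with distinct terminals 'd' vs 'x': unique leftmost derivation
Unambiguous


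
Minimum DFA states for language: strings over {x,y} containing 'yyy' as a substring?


KMP-style automaton: 3 progress states + 1 absorbing accept = 4
Minimal DFA: 4 states


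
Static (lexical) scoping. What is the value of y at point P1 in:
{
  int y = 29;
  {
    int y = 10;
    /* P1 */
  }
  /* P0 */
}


y declared in the same block as P1
y = 10


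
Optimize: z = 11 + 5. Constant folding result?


11 + 5 = 16 at compile time
Optimized: z = 16


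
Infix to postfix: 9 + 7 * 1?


* has higher precedence, evaluate 7*1 first
Postfix: 9 7 1 * +


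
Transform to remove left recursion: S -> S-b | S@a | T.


Left-recursive alternatives: S-b, S@a; non-recursive: T
Introduce S': S -> TS', S' -> -bS' | @aS' | ε


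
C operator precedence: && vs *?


'*' is multiplicative (level 10); '&&' is logical AND (level 2)
Higher level binds tighter
'*' has higher precedence than '&&'


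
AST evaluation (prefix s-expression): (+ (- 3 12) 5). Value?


Evaluate inner: (- 3 12) = -9
Evaluate root: (+ -9 5) = -4
Result: -4


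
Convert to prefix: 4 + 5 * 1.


'*' binds tighter: tree is (+ 4 (* 5 1))
Prefix: + 4 * 5 1


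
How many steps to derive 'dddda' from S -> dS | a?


Derivation: S => dS => ddS => dddS => ddddS => dddda
Steps: 5


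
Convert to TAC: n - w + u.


Break into single-operator statements:
t1 = n - w
t2 = t1 + u


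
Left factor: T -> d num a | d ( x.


Common prefix: 'd'
Factored: T -> d T', T' -> num a | ( x


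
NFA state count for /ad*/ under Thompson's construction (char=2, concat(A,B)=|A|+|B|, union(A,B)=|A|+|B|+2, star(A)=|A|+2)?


Syntax tree has 2 char leaf(s), 0 union(s), 1 star(s)
chars contribute 2×2 = 4; each union adds +2; each star adds +2
Total: 4 + 0 + 2 = 6 states


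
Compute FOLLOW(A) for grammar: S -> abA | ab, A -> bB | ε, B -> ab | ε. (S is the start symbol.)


$ ∈ FOLLOW(S). For each A -> αBβ: add FIRST(β)\{ε} to FOLLOW(B); if β nullable, add FOLLOW(A).
FOLLOW(A) = {$}


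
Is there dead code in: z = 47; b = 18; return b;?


z is assigned but never read
Dead: 'z = 47'


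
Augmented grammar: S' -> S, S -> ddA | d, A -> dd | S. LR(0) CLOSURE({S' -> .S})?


Start: S' -> .S
For each item with dot before a nonterminal B, add B -> .γ for every B-production
Closure: [S' -> .S, S -> .ddA, S -> .d]


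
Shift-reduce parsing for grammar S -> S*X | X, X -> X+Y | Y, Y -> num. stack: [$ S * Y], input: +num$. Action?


'Y' (not preceded by X+) is the handle for X -> Y
Action: reduce (X -> Y)


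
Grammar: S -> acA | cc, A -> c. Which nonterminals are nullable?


A nonterminal is nullable iff some alternative derives ε (directly, or every symbol in it is nullable)
Nullable: {}


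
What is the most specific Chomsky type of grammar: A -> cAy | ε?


Single nonterminal LHS, but c^n y^n is not regular
Classification: Type 2 (Context-Free)


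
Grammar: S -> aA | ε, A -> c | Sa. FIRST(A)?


Per alternative of A: FIRST(c) = {c}; FIRST(Sa) = {a}
FIRST(A) = {a, c}


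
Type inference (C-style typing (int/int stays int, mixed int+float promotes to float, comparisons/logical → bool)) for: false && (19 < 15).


Operand types: bool && bool
Rule: logical operators take bool operands and yield bool
Result type: bool


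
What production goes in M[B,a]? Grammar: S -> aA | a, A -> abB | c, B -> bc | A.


For [B, a]: 'a' ∈ FIRST(A)
Entry: B -> A


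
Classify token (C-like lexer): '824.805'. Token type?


Pattern: digits with a decimal point
Type: FLOAT_LITERAL


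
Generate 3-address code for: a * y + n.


Break into single-operator statements:
t1 = a * y
t2 = t1 + n


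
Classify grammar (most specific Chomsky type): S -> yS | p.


Right-linear: every RHS is a terminal or a terminal followed by one nonterminal
Classification: Type 3 (Regular)


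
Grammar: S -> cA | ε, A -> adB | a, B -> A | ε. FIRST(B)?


Per alternative of B: FIRST(A) = {a}; FIRST(ε) = {ε}
FIRST(B) = {a, ε}


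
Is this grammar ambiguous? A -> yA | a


right-linear, alternatives start with distinct terminals 'y' vs 'a': unique leftmost derivation
Unambiguous


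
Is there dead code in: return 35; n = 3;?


statement follows a return and is unreachable
Dead: 'n = 3'


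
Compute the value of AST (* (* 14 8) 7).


Evaluate inner: (* 14 8) = 112
Evaluate root: (* 112 7) = 784
Result: 784


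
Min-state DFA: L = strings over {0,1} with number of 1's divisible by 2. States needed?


Track (count of 1) mod 2: states 0..1, accept at 0
Minimal DFA: 2 states


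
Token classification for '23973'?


Pattern: digits only
Type: INTEGER_LITERAL


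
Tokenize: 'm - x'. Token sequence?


Scan left to right, longest-match per lexeme
Tokens: ID(m), OP(-), ID(x)


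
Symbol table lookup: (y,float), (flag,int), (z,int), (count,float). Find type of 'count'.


Lookup 'count' → type float


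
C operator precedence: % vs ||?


'%' is multiplicative (level 10); '||' is logical OR (level 1)
Higher level binds tighter
'%' has higher precedence than '||'


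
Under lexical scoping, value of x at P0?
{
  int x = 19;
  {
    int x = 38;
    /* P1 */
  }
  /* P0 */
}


x declared in the same block as P0
x = 19


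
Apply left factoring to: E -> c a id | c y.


Common prefix: 'c'
Factored: E -> c E', E' -> a id | y


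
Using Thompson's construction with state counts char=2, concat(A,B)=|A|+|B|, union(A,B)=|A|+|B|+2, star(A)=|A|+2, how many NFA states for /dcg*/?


Syntax tree has 3 char leaf(s), 0 union(s), 1 star(s)
chars contribute 3×2 = 6; each union adds +2; each star adds +2
Total: 6 + 0 + 2 = 8 states


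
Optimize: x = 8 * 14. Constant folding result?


8 * 14 = 112 at compile time
Optimized: x = 112


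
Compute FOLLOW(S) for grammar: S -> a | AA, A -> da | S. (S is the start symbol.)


$ ∈ FOLLOW(S). For each A -> αBβ: add FIRST(β)\{ε} to FOLLOW(B); if β nullable, add FOLLOW(A).
FOLLOW(S) = {$, a, d}


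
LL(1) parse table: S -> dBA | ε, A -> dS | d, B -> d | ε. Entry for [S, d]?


For [S, d]: 'd' ∈ FIRST(dBA)
Entry: S -> dBA


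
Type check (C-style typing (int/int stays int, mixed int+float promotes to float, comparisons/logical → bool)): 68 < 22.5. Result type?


Operand types: int < float
Rule: comparison yields bool
Result type: bool


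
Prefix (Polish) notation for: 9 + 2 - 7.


left-to-right (same/higher precedence on left): tree is (- (+ 9 2) 7)
Prefix: - + 9 2 7


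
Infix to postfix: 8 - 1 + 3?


Left to right (same or higher precedence on left)
Postfix: 8 1 - 3 +


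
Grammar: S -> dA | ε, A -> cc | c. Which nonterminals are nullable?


A nonterminal is nullable iff some alternative derives ε (directly, or every symbol in it is nullable)
Nullable: {S}


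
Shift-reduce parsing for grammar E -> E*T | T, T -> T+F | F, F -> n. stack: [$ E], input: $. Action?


start symbol E on stack, input exhausted
Action: accept


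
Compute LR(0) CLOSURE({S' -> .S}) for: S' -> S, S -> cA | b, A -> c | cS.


Start: S' -> .S
For each item with dot before a nonterminal B, add B -> .γ for every B-production
Closure: [S' -> .S, S -> .cA, S -> .b]


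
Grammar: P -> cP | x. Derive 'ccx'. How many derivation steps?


Derivation: P => cP => ccP => ccx
Steps: 3


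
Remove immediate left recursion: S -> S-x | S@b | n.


Left-recursive alternatives: S-x, S@b; non-recursive: n
Introduce S': S -> nS', S' -> -xS' | @bS' | ε


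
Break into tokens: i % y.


Scan left to right, longest-match per lexeme
Tokens: ID(i), OP(%), ID(y)


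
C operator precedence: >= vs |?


'>=' is relational (level 7); '|' is bitwise OR (level 3)
Higher level binds tighter
'>=' has higher precedence than '|'


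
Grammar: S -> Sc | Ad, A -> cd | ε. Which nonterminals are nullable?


A nonterminal is nullable iff some alternative derives ε (directly, or every symbol in it is nullable)
Nullable: {A}


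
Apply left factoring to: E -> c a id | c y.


Common prefix: 'c'
Factored: E -> c E', E' -> a id | y


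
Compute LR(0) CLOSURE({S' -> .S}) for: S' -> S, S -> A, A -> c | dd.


Start: S' -> .S
For each item with dot before a nonterminal B, add B -> .γ for every B-production
Closure: [S' -> .S, S -> .A, A -> .c, A -> .dd]


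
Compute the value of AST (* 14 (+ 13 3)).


Evaluate inner: (+ 13 3) = 16
Evaluate root: (* 14 16) = 224
Result: 224


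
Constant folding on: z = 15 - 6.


15 - 6 = 9 at compile time
Optimized: z = 9


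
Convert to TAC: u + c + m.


Break into single-operator statements:
t1 = u + c
t2 = t1 + m


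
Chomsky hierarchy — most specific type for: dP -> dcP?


LHS has context (more than one symbol) and |LHS| ≤ |RHS|
Classification: Type 1 (Context-Sensitive)


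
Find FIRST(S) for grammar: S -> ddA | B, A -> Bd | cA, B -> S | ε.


Per alternative of S: FIRST(ddA) = {d}; FIRST(B) = {d, ε}
FIRST(S) = {d, ε}


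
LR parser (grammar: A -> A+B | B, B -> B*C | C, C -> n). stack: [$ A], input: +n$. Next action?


shift '+' to continue A -> A+B
Action: shift


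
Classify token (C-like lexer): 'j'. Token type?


Pattern: letter/underscore followed by alphanumerics, not a keyword
Type: IDENTIFIER


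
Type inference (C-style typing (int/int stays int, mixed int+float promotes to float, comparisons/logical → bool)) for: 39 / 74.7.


Operand types: int / float
Rule: mixed int/float promotes to float; int/int stays int
Result type: float


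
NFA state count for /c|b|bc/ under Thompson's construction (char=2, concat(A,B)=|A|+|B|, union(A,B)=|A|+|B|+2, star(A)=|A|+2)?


Syntax tree has 4 char leaf(s), 2 union(s), 0 star(s)
chars contribute 4×2 = 8; each union adds +2; each star adds +2
Total: 8 + 4 + 0 = 12 states


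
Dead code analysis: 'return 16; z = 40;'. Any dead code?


statement follows a return and is unreachable
Dead: 'z = 40'


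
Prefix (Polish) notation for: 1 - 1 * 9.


'*' binds tighter: tree is (- 1 (* 1 9))
Prefix: - 1 * 1 9


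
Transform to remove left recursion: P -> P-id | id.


Left-recursive alternatives: P-id; non-recursive: id
Introduce P': P -> idP', P' -> -idP' | ε


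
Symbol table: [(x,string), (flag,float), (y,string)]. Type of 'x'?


Lookup 'x' → type string


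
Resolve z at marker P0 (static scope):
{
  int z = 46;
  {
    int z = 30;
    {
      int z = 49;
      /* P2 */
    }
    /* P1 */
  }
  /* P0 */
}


z declared in the same block as P0
z = 46


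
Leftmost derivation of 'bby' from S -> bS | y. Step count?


Derivation: S => bS => bbS => bby
Steps: 3


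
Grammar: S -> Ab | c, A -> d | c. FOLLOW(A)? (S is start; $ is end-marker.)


$ ∈ FOLLOW(S). For each A -> αBβ: add FIRST(β)\{ε} to FOLLOW(B); if β nullable, add FOLLOW(A).
FOLLOW(A) = {b}


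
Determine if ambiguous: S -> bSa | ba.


balanced b^n…a^n: each string has a unique parse
Unambiguous


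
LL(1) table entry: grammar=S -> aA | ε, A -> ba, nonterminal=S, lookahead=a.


For [S, a]: 'a' ∈ FIRST(aA)
Entry: S -> aA


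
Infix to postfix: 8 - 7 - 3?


Left to right (same or higher precedence on left)
Postfix: 8 7 - 3 -


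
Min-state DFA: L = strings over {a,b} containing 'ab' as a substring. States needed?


KMP-style automaton: 2 progress states + 1 absorbing accept = 3
Minimal DFA: 3 states


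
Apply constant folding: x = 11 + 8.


11 + 8 = 19 at compile time
Optimized: x = 19


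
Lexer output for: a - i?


Scan left to right, longest-match per lexeme
Tokens: ID(a), OP(-), ID(i)


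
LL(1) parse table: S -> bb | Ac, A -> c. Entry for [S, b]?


For [S, b]: 'b' ∈ FIRST(bb)
Entry: S -> bb


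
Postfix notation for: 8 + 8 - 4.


Left to right (same or higher precedence on left)
Postfix: 8 8 + 4 -


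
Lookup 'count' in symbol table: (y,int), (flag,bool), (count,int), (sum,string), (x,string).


Lookup 'count' → type int


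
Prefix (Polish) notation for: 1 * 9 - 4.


left-to-right (same/higher precedence on left): tree is (- (* 1 9) 4)
Prefix: - * 1 9 4


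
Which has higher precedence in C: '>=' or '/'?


'/' is multiplicative (level 10); '>=' is relational (level 7)
Higher level binds tighter
'/' has higher precedence than '>='


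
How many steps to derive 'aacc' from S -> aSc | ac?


Derivation: S => aSc => aacc
Steps: 2


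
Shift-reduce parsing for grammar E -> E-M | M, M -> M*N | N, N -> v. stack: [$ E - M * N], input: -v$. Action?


handle 'M*N' on top
Action: reduce (M -> M*N)


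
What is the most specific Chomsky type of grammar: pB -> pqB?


LHS has context (more than one symbol) and |LHS| ≤ |RHS|
Classification: Type 1 (Context-Sensitive)


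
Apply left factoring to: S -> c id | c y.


Common prefix: 'c'
Factored: S -> c S', S' -> id | y


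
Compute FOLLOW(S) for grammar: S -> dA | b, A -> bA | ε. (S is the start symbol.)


$ ∈ FOLLOW(S). For each A -> αBβ: add FIRST(β)\{ε} to FOLLOW(B); if β nullable, add FOLLOW(A).
FOLLOW(S) = {$}


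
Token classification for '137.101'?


Pattern: digits with a decimal point
Type: FLOAT_LITERAL


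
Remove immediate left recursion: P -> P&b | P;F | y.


Left-recursive alternatives: P&b, P;F; non-recursive: y
Introduce P': P -> yP', P' -> &bP' | ;FP' | ε


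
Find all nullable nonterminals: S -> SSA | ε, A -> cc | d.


A nonterminal is nullable iff some alternative derives ε (directly, or every symbol in it is nullable)
Nullable: {S}


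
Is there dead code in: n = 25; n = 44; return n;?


first assignment to n is overwritten before any read
Dead: 'n = 25'


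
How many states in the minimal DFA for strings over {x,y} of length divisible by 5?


Track length mod 5: states 0..4, accept at 0
Minimal DFA: 5 states


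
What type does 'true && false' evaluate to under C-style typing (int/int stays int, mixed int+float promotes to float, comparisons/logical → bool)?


Operand types: bool && bool
Rule: logical operators take bool operands and yield bool
Result type: bool


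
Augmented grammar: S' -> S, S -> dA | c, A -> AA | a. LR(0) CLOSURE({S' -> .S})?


Start: S' -> .S
For each item with dot before a nonterminal B, add B -> .γ for every B-production
Closure: [S' -> .S, S -> .dA, S -> .c]


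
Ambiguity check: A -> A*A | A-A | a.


'a*a-a' has two parse trees (no precedence encoded between * and -)
Ambiguous


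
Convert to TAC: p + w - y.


Break into single-operator statements:
t1 = p + w
t2 = t1 - y


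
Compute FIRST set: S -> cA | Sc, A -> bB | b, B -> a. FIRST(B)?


Per alternative of B: FIRST(a) = {a}
FIRST(B) = {a}


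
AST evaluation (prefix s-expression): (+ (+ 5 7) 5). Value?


Evaluate inner: (+ 5 7) = 12
Evaluate root: (+ 12 5) = 17
Result: 17


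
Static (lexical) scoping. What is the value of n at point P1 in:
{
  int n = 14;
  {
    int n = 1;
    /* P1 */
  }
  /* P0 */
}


n declared in the same block as P1
n = 1


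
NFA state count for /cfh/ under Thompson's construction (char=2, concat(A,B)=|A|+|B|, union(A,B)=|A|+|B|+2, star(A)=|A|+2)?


Syntax tree has 3 char leaf(s), 0 union(s), 0 star(s)
chars contribute 3×2 = 6; each union adds +2; each star adds +2
Total: 6 + 0 + 0 = 6 states


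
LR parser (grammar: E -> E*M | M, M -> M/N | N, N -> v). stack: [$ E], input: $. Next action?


start symbol E on stack, input exhausted
Action: accept


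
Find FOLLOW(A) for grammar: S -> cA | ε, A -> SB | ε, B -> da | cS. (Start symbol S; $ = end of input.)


$ ∈ FOLLOW(S). For each A -> αBβ: add FIRST(β)\{ε} to FOLLOW(B); if β nullable, add FOLLOW(A).
FOLLOW(A) = {$, c, d}


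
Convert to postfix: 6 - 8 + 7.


Left to right (same or higher precedence on left)
Postfix: 6 8 - 7 +


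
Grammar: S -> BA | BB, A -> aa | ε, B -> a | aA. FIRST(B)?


Per alternative of B: FIRST(a) = {a}; FIRST(aA) = {a}
FIRST(B) = {a}


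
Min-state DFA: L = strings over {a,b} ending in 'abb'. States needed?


Track the longest suffix of input matching a prefix of 'abb': 4 classes (prefixes of length 0..3)
Minimal DFA: 4 states


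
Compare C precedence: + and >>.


'+' is additive (level 9); '>>' is shift (level 8)
Higher level binds tighter
'+' has higher precedence than '>>'


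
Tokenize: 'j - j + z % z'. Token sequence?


Scan left to right, longest-match per lexeme
Tokens: ID(j), OP(-), ID(j), OP(+), ID(z), OP(%), ID(z)


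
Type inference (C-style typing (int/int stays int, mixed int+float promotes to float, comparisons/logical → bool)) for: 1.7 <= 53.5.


Operand types: float <= float
Rule: comparison yields bool
Result type: bool


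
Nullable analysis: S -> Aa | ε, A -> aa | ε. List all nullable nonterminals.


A nonterminal is nullable iff some alternative derives ε (directly, or every symbol in it is nullable)
Nullable: {A, S}


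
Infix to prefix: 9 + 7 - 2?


left-to-right (same/higher precedence on left): tree is (- (+ 9 7) 2)
Prefix: - + 9 7 2


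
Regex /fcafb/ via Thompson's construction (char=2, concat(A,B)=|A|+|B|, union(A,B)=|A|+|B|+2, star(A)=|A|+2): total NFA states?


Syntax tree has 5 char leaf(s), 0 union(s), 0 star(s)
chars contribute 5×2 = 10; each union adds +2; each star adds +2
Total: 10 + 0 + 0 = 10 states


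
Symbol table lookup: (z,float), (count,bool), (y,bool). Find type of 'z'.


Lookup 'z' → type float


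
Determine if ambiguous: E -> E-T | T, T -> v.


precedence layered via separate nonterminal T: deterministic
Unambiguous


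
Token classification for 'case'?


Pattern: reserved word
Type: KEYWORD


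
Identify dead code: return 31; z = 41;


statement follows a return and is unreachable
Dead: 'z = 41'


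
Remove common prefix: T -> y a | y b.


Common prefix: 'y'
Factored: T -> y T', T' -> a | b


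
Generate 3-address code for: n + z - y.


Break into single-operator statements:
t1 = n + z
t2 = t1 - y


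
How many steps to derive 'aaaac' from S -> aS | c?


Derivation: S => aS => aaS => aaaS => aaaaS => aaaac
Steps: 5


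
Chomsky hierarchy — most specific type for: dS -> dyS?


LHS has context (more than one symbol) and |LHS| ≤ |RHS|
Classification: Type 1 (Context-Sensitive)


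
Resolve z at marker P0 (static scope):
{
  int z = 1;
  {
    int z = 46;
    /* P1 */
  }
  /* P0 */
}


z declared in the same block as P0
z = 1


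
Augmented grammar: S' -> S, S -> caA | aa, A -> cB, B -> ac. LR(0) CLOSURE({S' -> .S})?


Start: S' -> .S
For each item with dot before a nonterminal B, add B -> .γ for every B-production
Closure: [S' -> .S, S -> .caA, S -> .aa]


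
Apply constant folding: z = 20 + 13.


20 + 13 = 33 at compile time
Optimized: z = 33


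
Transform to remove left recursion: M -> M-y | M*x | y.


Left-recursive alternatives: M-y, M*x; non-recursive: y
Introduce M': M -> yM', M' -> -yM' | *xM' | ε


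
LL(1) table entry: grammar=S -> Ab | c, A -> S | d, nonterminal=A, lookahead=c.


For [A, c]: 'c' ∈ FIRST(S)
Entry: A -> S


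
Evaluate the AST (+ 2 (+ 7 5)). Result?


Evaluate inner: (+ 7 5) = 12
Evaluate root: (+ 2 12) = 14
Result: 14


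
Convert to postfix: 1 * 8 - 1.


Left to right (same or higher precedence on left)
Postfix: 1 8 * 1 -


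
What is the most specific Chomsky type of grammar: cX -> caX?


LHS has context (more than one symbol) and |LHS| ≤ |RHS|
Classification: Type 1 (Context-Sensitive)


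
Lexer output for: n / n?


Scan left to right, longest-match per lexeme
Tokens: ID(n), OP(/), ID(n)


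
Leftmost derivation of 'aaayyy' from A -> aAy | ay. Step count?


Derivation: A => aAy => aaAyy => aaayyy
Steps: 3


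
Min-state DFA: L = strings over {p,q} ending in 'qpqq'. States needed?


Track the longest suffix of input matching a prefix of 'qpqq': 5 classes (prefixes of length 0..4)
Minimal DFA: 5 states


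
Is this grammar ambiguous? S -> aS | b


right-linear, alternatives start with distinct terminals 'a' vs 'b': unique leftmost derivation
Unambiguous


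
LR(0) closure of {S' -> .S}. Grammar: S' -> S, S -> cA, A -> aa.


Start: S' -> .S
For each item with dot before a nonterminal B, add B -> .γ for every B-production
Closure: [S' -> .S, S -> .cA]


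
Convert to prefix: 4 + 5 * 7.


'*' binds tighter: tree is (+ 4 (* 5 7))
Prefix: + 4 * 5 7


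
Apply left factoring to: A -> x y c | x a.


Common prefix: 'x'
Factored: A -> x A', A' -> y c | a


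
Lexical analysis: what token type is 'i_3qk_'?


Pattern: letter/underscore followed by alphanumerics, not a keyword
Type: IDENTIFIER


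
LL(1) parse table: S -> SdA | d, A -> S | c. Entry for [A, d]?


For [A, d]: 'd' ∈ FIRST(S)
Entry: A -> S


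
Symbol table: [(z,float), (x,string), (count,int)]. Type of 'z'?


Lookup 'z' → type float


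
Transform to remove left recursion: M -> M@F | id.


Left-recursive alternatives: M@F; non-recursive: id
Introduce M': M -> idM', M' -> @FM' | ε


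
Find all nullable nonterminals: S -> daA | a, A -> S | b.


A nonterminal is nullable iff some alternative derives ε (directly, or every symbol in it is nullable)
Nullable: {}


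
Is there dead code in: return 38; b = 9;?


statement follows a return and is unreachable
Dead: 'b = 9'


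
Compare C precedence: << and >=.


'<<' is shift (level 8); '>=' is relational (level 7)
Higher level binds tighter
'<<' has higher precedence than '>='


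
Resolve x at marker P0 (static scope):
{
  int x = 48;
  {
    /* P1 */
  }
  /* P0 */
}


x declared in the same block as P0
x = 48


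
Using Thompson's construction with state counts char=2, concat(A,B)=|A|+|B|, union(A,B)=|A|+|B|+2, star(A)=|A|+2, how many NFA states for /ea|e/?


Syntax tree has 3 char leaf(s), 1 union(s), 0 star(s)
chars contribute 3×2 = 6; each union adds +2; each star adds +2
Total: 6 + 2 + 0 = 8 states


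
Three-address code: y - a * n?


Break into single-operator statements:
t1 = a * n
t2 = y - t1


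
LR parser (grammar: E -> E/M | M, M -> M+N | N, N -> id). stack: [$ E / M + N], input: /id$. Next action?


handle 'M+N' on top
Action: reduce (M -> M+N)


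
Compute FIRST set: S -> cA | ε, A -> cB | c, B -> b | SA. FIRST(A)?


Per alternative of A: FIRST(cB) = {c}; FIRST(c) = {c}
FIRST(A) = {c}


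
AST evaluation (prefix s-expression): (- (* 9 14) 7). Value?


Evaluate inner: (* 9 14) = 126
Evaluate root: (- 126 7) = 119
Result: 119


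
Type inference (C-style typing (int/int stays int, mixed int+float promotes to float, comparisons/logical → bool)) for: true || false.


Operand types: bool || bool
Rule: logical operators take bool operands and yield bool
Result type: bool


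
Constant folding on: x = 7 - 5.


7 - 5 = 2 at compile time
Optimized: x = 2


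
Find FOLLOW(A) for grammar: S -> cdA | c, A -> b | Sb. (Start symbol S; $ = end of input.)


$ ∈ FOLLOW(S). For each A -> αBβ: add FIRST(β)\{ε} to FOLLOW(B); if β nullable, add FOLLOW(A).
FOLLOW(A) = {$, b}


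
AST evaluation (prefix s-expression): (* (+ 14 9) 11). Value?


Evaluate inner: (+ 14 9) = 23
Evaluate root: (* 23 11) = 253
Result: 253


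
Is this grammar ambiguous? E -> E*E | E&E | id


'id*id&id' has two parse trees (no precedence encoded between * and &)
Ambiguous


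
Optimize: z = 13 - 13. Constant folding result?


13 - 13 = 0 at compile time
Optimized: z = 0


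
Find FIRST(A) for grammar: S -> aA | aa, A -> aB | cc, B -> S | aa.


Per alternative of A: FIRST(aB) = {a}; FIRST(cc) = {c}
FIRST(A) = {a, c}


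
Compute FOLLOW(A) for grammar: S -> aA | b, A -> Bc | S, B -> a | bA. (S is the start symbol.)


$ ∈ FOLLOW(S). For each A -> αBβ: add FIRST(β)\{ε} to FOLLOW(B); if β nullable, add FOLLOW(A).
FOLLOW(A) = {$, c}


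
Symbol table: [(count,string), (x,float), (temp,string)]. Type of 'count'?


Lookup 'count' → type string


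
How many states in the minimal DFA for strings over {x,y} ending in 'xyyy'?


Track the longest suffix of input matching a prefix of 'xyyy': 5 classes (prefixes of length 0..4)
Minimal DFA: 5 states


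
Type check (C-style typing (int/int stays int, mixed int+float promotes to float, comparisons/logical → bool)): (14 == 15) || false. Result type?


Operand types: bool || bool
Rule: logical operators take bool operands and yield bool
Result type: bool


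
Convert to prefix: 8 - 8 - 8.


left-to-right (same/higher precedence on left): tree is (- (- 8 8) 8)
Prefix: - - 8 8 8


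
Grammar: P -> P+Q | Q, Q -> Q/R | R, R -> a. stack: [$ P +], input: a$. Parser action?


no handle ('P+' is not any RHS); shift 'a'
Action: shift


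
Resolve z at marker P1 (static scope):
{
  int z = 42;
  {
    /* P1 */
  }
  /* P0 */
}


P1's block does not declare z; resolves to the enclosing declaration at depth 0
z = 42


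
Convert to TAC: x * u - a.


Break into single-operator statements:
t1 = x * u
t2 = t1 - a


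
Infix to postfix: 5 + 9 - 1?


Left to right (same or higher precedence on left)
Postfix: 5 9 + 1 -


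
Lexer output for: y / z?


Scan left to right, longest-match per lexeme
Tokens: ID(y), OP(/), ID(z)


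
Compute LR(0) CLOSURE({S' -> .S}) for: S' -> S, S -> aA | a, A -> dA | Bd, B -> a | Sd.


Start: S' -> .S
For each item with dot before a nonterminal B, add B -> .γ for every B-production
Closure: [S' -> .S, S -> .aA, S -> .a]


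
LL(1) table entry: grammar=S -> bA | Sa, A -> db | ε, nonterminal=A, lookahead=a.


For [A, a]: ε is nullable and 'a' ∈ FOLLOW(A)
Entry: A -> ε


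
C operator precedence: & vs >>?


'>>' is shift (level 8); '&' is bitwise AND (level 5)
Higher level binds tighter
'>>' has higher precedence than '&'


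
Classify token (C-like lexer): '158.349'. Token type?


Pattern: digits with a decimal point
Type: FLOAT_LITERAL


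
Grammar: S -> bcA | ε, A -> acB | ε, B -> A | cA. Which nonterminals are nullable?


A nonterminal is nullable iff some alternative derives ε (directly, or every symbol in it is nullable)
Nullable: {A, B, S}


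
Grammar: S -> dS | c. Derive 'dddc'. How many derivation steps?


Derivation: S => dS => ddS => dddS => dddc
Steps: 4


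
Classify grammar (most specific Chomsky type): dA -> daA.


LHS has context (more than one symbol) and |LHS| ≤ |RHS|
Classification: Type 1 (Context-Sensitive)


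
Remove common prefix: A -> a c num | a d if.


Common prefix: 'a'
Factored: A -> a A', A' -> c num | d if


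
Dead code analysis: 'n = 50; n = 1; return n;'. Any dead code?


first assignment to n is overwritten before any read
Dead: 'n = 50'


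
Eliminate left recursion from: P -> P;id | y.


Left-recursive alternatives: P;id; non-recursive: y
Introduce P': P -> yP', P' -> ;idP' | ε


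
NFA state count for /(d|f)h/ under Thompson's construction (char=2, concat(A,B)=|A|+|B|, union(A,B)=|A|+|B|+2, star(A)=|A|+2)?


Syntax tree has 3 char leaf(s), 1 union(s), 0 star(s)
chars contribute 3×2 = 6; each union adds +2; each star adds +2
Total: 6 + 2 + 0 = 8 states


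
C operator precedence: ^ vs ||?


'^' is bitwise XOR (level 4); '||' is logical OR (level 1)
Higher level binds tighter
'^' has higher precedence than '||'


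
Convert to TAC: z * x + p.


Break into single-operator statements:
t1 = z * x
t2 = t1 + p


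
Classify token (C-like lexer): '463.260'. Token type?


Pattern: digits with a decimal point
Type: FLOAT_LITERAL


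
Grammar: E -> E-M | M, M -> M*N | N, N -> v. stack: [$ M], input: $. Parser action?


lookahead ∉ {*} so M won't extend; reduce E -> M
Action: reduce (E -> M)


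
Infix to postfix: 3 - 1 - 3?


Left to right (same or higher precedence on left)
Postfix: 3 1 - 3 -


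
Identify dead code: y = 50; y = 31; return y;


first assignment to y is overwritten before any read
Dead: 'y = 50'


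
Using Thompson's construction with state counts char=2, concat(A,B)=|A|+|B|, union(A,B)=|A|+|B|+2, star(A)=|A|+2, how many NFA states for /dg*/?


Syntax tree has 2 char leaf(s), 0 union(s), 1 star(s)
chars contribute 2×2 = 4; each union adds +2; each star adds +2
Total: 4 + 0 + 2 = 6 states


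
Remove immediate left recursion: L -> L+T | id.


Left-recursive alternatives: L+T; non-recursive: id
Introduce L': L -> idL', L' -> +TL' | ε


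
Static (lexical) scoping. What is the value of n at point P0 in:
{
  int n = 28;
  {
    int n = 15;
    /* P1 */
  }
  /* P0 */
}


n declared in the same block as P0
n = 28


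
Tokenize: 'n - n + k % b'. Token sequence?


Scan left to right, longest-match per lexeme
Tokens: ID(n), OP(-), ID(n), OP(+), ID(k), OP(%), ID(b)


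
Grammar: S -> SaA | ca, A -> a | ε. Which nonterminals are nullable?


A nonterminal is nullable iff some alternative derives ε (directly, or every symbol in it is nullable)
Nullable: {A}


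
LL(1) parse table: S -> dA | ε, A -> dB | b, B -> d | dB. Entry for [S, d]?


For [S, d]: 'd' ∈ FIRST(dA)
Entry: S -> dA


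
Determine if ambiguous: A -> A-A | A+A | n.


'n-n+n' has two parse trees (no precedence encoded between - and +)
Ambiguous


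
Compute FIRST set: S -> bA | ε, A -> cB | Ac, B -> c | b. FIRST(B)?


Per alternative of B: FIRST(c) = {c}; FIRST(b) = {b}
FIRST(B) = {b, c}


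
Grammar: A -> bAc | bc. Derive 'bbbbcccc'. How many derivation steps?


Derivation: A => bAc => bbAcc => bbbAccc => bbbbcccc
Steps: 4


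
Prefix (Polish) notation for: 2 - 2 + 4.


left-to-right (same/higher precedence on left): tree is (+ (- 2 2) 4)
Prefix: + - 2 2 4


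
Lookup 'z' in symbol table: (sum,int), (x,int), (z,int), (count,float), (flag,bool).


Lookup 'z' → type int


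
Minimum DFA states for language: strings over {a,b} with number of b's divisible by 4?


Track (count of b) mod 4: states 0..3, accept at 0
Minimal DFA: 4 states


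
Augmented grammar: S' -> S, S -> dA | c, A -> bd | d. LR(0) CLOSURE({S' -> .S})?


Start: S' -> .S
For each item with dot before a nonterminal B, add B -> .γ for every B-production
Closure: [S' -> .S, S -> .dA, S -> .c]


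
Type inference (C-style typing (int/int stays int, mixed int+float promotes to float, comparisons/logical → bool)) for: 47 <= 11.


Operand types: int <= int
Rule: comparison yields bool
Result type: bool


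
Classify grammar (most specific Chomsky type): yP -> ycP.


LHS has context (more than one symbol) and |LHS| ≤ |RHS|
Classification: Type 1 (Context-Sensitive)


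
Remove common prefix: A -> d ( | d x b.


Common prefix: 'd'
Factored: A -> d A', A' -> ( | x b


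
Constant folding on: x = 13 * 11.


13 * 11 = 143 at compile time
Optimized: x = 143


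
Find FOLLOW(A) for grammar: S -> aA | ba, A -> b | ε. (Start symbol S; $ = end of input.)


$ ∈ FOLLOW(S). For each A -> αBβ: add FIRST(β)\{ε} to FOLLOW(B); if β nullable, add FOLLOW(A).
FOLLOW(A) = {$}


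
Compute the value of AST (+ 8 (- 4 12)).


Evaluate inner: (- 4 12) = -8
Evaluate root: (+ 8 -8) = 0
Result: 0


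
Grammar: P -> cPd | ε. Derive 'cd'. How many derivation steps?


Derivation: P => cPd => cd
Steps: 2


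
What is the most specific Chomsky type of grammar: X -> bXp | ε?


Single nonterminal LHS, but b^n p^n is not regular
Classification: Type 2 (Context-Free)


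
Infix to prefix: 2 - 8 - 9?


left-to-right (same/higher precedence on left): tree is (- (- 2 8) 9)
Prefix: - - 2 8 9


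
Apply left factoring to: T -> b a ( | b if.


Common prefix: 'b'
Factored: T -> b T', T' -> a ( | if


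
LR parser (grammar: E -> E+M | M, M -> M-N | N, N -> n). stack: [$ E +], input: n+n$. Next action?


no handle ('E+' is not any RHS); shift 'n'
Action: shift


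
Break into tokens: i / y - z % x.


Scan left to right, longest-match per lexeme
Tokens: ID(i), OP(/), ID(y), OP(-), ID(z), OP(%), ID(x)


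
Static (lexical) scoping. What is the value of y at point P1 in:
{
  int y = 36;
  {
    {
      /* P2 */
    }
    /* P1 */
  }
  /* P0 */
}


P1's block does not declare y; resolves to the enclosing declaration at depth 0
y = 36


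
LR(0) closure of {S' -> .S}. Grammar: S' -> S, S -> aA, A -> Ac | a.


Start: S' -> .S
For each item with dot before a nonterminal B, add B -> .γ for every B-production
Closure: [S' -> .S, S -> .aA]


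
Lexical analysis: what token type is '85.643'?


Pattern: digits with a decimal point
Type: FLOAT_LITERAL


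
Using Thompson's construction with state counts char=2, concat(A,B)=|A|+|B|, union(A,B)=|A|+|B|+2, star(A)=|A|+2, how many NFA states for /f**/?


Syntax tree has 1 char leaf(s), 0 union(s), 2 star(s)
chars contribute 1×2 = 2; each union adds +2; each star adds +2
Total: 2 + 0 + 4 = 6 states


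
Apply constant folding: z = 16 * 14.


16 * 14 = 224 at compile time
Optimized: z = 224


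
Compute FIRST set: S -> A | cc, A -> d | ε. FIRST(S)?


Per alternative of S: FIRST(A) = {d, ε}; FIRST(cc) = {c}
FIRST(S) = {c, d, ε}


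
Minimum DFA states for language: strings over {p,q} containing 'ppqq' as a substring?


KMP-style automaton: 4 progress states + 1 absorbing accept = 5
Minimal DFA: 5 states


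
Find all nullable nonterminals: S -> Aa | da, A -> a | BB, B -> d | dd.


A nonterminal is nullable iff some alternative derives ε (directly, or every symbol in it is nullable)
Nullable: {}


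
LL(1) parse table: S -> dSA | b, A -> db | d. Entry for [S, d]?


For [S, d]: 'd' ∈ FIRST(dSA)
Entry: S -> dSA


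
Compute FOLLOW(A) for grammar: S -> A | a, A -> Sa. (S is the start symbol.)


$ ∈ FOLLOW(S). For each A -> αBβ: add FIRST(β)\{ε} to FOLLOW(B); if β nullable, add FOLLOW(A).
FOLLOW(A) = {$, a}


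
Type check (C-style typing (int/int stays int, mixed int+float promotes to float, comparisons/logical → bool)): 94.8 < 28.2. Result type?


Operand types: float < float
Rule: comparison yields bool
Result type: bool


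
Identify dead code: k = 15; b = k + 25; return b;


k is read by b's definition; b is returned
No dead code


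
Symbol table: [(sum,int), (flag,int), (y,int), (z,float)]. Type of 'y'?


Lookup 'y' → type int


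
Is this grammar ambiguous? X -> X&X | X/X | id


'id&id/id' has two parse trees (no precedence encoded between & and /)
Ambiguous


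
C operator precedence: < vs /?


'/' is multiplicative (level 10); '<' is relational (level 7)
Higher level binds tighter
'/' has higher precedence than '<'


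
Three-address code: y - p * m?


Break into single-operator statements:
t1 = p * m
t2 = y - t1


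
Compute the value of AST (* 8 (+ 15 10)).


Evaluate inner: (+ 15 10) = 25
Evaluate root: (* 8 25) = 200
Result: 200


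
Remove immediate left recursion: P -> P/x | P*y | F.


Left-recursive alternatives: P/x, P*y; non-recursive: F
Introduce P': P -> FP', P' -> /xP' | *yP' | ε


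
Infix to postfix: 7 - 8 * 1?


* has higher precedence, evaluate 8*1 first
Postfix: 7 8 1 * -


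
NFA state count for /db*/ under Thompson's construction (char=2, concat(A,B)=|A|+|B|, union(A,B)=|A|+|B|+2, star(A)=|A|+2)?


Syntax tree has 2 char leaf(s), 0 union(s), 1 star(s)
chars contribute 2×2 = 4; each union adds +2; each star adds +2
Total: 4 + 0 + 2 = 6 states


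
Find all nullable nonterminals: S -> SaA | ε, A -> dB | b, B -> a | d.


A nonterminal is nullable iff some alternative derives ε (directly, or every symbol in it is nullable)
Nullable: {S}


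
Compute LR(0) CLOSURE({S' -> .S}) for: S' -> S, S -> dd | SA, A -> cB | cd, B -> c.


Start: S' -> .S
For each item with dot before a nonterminal B, add B -> .γ for every B-production
Closure: [S' -> .S, S -> .dd, S -> .SA]


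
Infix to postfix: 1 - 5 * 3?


* has higher precedence, evaluate 5*3 first
Postfix: 1 5 3 * -


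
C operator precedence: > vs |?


'>' is relational (level 7); '|' is bitwise OR (level 3)
Higher level binds tighter
'>' has higher precedence than '|'


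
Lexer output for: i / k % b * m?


Scan left to right, longest-match per lexeme
Tokens: ID(i), OP(/), ID(k), OP(%), ID(b), OP(*), ID(m)


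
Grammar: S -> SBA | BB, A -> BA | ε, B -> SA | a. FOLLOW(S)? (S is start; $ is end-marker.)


$ ∈ FOLLOW(S). For each A -> αBβ: add FIRST(β)\{ε} to FOLLOW(B); if β nullable, add FOLLOW(A).
FOLLOW(S) = {$, a}


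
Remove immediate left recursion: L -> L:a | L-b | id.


Left-recursive alternatives: L:a, L-b; non-recursive: id
Introduce L': L -> idL', L' -> :aL' | -bL' | ε


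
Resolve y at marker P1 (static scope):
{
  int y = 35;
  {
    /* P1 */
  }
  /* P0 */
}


P1's block does not declare y; resolves to the enclosing declaration at depth 0
y = 35


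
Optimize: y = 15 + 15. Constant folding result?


15 + 15 = 30 at compile time
Optimized: y = 30


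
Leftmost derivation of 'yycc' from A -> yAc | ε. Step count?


Derivation: A => yAc => yyAcc => yycc
Steps: 3


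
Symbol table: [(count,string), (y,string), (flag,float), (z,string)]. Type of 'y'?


Lookup 'y' → type string


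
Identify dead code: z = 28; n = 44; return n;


z is assigned but never read
Dead: 'z = 28'
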